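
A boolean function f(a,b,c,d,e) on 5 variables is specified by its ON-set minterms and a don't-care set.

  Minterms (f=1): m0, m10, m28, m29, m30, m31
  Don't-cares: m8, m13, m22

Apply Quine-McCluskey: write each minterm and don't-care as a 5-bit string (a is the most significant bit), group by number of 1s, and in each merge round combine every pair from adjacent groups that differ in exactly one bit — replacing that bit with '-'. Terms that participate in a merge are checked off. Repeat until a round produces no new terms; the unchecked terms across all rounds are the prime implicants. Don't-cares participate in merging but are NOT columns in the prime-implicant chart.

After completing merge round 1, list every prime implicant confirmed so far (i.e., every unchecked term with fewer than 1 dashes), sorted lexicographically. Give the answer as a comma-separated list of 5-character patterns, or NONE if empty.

[col 0] 00000*, 01000*, 01010*, 01101*, 10110*, 11100*, 11101*, 11110*, 11111*
[col 1] -1101, 0-000, 010-0, 1-110, 111-0*, 111-1*, 1110-*, 1111-*
[col 2] 111--
Prime implicants: -1101, 0-000, 010-0, 1-110, 111--

NONE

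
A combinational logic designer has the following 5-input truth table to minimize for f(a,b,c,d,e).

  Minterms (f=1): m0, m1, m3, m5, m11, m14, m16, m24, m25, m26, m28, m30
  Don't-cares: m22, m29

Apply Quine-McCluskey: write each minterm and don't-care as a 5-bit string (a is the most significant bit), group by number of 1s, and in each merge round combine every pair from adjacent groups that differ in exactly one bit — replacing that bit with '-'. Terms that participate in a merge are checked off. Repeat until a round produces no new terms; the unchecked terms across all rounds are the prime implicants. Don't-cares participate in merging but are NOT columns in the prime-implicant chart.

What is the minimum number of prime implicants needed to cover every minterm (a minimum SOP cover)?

6

[col 0] 00000*, 00001*, 00011*, 00101*, 01011*, 01110*, 10000*, 10110*, 11000*, 11001*, 11010*, 11100*, 11101*, 11110*
[col 1] -0000, -1110, 0-011, 00-01, 000-1, 0000-, 1-000, 1-110, 11-00*, 11-01*, 11-10*, 110-0*, 1100-*, 111-0*, 1110-*
[col 2] 11--0, 11-0-
Prime implicants: -0000, -1110, 0-011, 00-01, 000-1, 0000-, 1-000, 1-110, 11--0, 11-0-
PI chart (minterm → PIs covering it):
  0 | -0000,0000-
  1 | 00-01,000-1,0000-
  3 | 0-011,000-1
  5 | 00-01  (sole → essential)
  11 | 0-011  (sole → essential)
  14 | -1110  (sole → essential)
  16 | -0000,1-000
  24 | 1-000,11--0,11-0-
  25 | 11-0-  (sole → essential)
  26 | 11--0  (sole → essential)
  28 | 11--0,11-0-
  30 | -1110,1-110,11--0
Essential prime implicants: -1110, 0-011, 00-01, 11--0, 11-0-
Petrick residual → -0000
Minimum SOP uses 6 PIs: b'c'd'e' + bcde' + a'c'de + a'b'd'e + abe' + abd'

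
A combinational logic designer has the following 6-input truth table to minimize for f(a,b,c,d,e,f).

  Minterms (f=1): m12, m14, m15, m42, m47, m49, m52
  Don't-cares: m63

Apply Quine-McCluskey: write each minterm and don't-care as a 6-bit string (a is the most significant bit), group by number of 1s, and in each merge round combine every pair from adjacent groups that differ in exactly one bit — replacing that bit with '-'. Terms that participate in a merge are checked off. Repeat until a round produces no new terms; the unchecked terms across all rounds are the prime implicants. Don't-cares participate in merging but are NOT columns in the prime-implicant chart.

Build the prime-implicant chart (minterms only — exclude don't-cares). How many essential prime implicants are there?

4

Round 0: 001100✓ 001110✓ 001111✓ 101010 101111✓ 110001 110100 111111✓
Round 1: -01111 0011-0 00111- 1-1111
PIs = {-01111, 0011-0, 00111-, 1-1111, 101010, 110001, 110100}
Coverage chart:
  m12: 0011-0 ←essential
  m14: 0011-0,00111-
  m15: -01111,00111-
  m42: 101010 ←essential
  m47: -01111,1-1111
  m49: 110001 ←essential
  m52: 110100 ←essential
Essential: 0011-0, 101010, 110001, 110100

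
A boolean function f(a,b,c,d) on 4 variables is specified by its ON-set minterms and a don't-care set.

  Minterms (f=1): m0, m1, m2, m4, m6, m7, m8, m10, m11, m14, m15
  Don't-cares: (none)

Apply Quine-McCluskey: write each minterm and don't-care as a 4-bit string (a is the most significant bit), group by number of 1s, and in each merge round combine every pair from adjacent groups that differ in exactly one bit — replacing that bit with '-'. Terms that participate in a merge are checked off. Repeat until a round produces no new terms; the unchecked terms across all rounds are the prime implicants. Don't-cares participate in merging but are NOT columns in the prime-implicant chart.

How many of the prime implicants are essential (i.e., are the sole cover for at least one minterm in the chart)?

5

size-2^0 implicants → 0000(✓)  0001(✓)  0010(✓)  0100(✓)  0110(✓)  0111(✓)  1000(✓)  1010(✓)  1011(✓)  1110(✓)  1111(✓)
size-2^1 implicants → -000(✓)  -010(✓)  -110(✓)  -111(✓)  0-00(✓)  0-10(✓)  00-0(✓)  000-  01-0(✓)  011-(✓)  1-10(✓)  1-11(✓)  10-0(✓)  101-(✓)  111-(✓)
size-2^2 implicants → --10  -0-0  -11-  0--0  1-1-
Unchecked terms (primes): --10, -0-0, -11-, 0--0, 000-, 1-1-
Minterm coverage:
  m0 ⊆ -0-0,0--0,000-
  m1 ⊆ 000- [E]
  m2 ⊆ --10,-0-0,0--0
  m4 ⊆ 0--0 [E]
  m6 ⊆ --10,-11-,0--0
  m7 ⊆ -11- [E]
  m8 ⊆ -0-0 [E]
  m10 ⊆ --10,-0-0,1-1-
  m11 ⊆ 1-1- [E]
  m14 ⊆ --10,-11-,1-1-
  m15 ⊆ -11-,1-1-
E = {-0-0, -11-, 0--0, 000-, 1-1-}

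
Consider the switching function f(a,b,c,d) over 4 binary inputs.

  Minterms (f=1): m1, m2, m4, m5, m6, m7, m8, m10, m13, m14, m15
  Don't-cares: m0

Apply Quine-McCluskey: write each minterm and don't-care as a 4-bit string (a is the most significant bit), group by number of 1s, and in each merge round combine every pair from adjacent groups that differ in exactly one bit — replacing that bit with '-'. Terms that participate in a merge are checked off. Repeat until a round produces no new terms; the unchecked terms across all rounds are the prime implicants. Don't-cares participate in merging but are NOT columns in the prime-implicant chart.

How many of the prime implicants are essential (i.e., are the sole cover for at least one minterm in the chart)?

3

Round 0: 0000✓ 0001✓ 0010✓ 0100✓ 0101✓ 0110✓ 0111✓ 1000✓ 1010✓ 1101✓ 1110✓ 1111✓
Round 1: -000✓ -010✓ -101✓ -110✓ -111✓ 0-00✓ 0-01✓ 0-10✓ 00-0✓ 000-✓ 01-0✓ 01-1✓ 010-✓ 011-✓ 1-10✓ 10-0✓ 11-1✓ 111-✓
Round 2: --10 -0-0 -1-1 -11- 0--0 0-0- 01--
PIs = {--10, -0-0, -1-1, -11-, 0--0, 0-0-, 01--}
Coverage chart:
  m1: 0-0- ←essential
  m2: --10,-0-0,0--0
  m4: 0--0,0-0-,01--
  m5: -1-1,0-0-,01--
  m6: --10,-11-,0--0,01--
  m7: -1-1,-11-,01--
  m8: -0-0 ←essential
  m10: --10,-0-0
  m13: -1-1 ←essential
  m14: --10,-11-
  m15: -1-1,-11-
Essential: -0-0, -1-1, 0-0-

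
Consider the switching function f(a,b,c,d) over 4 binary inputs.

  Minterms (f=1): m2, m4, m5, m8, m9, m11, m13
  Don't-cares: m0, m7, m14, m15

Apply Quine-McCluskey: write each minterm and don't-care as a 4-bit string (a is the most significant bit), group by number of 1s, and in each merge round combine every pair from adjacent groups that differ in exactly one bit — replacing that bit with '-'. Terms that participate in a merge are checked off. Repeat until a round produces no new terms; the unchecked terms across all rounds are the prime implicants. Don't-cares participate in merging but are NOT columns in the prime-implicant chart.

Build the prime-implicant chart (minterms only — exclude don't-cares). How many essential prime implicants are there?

2

Round 0: 0000✓ 0010✓ 0100✓ 0101✓ 0111✓ 1000✓ 1001✓ 1011✓ 1101✓ 1110✓ 1111✓
Round 1: -000 -101✓ -111✓ 0-00 00-0 01-1✓ 010- 1-01✓ 1-11✓ 10-1✓ 100- 11-1✓ 111-
Round 2: -1-1 1--1
PIs = {-000, -1-1, 0-00, 00-0, 010-, 1--1, 100-, 111-}
Coverage chart:
  m2: 00-0 ←essential
  m4: 0-00,010-
  m5: -1-1,010-
  m8: -000,100-
  m9: 1--1,100-
  m11: 1--1 ←essential
  m13: -1-1,1--1
Essential: 00-0, 1--1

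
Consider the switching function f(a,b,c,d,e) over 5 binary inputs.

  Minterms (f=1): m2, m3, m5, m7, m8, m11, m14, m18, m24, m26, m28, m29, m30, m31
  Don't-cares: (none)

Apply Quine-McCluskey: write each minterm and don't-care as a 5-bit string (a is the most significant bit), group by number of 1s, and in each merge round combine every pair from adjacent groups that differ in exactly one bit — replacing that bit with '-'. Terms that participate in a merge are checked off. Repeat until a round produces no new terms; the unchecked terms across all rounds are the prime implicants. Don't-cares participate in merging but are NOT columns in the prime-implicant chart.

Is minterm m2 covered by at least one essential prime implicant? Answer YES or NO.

size-2^0 implicants → 00010(✓)  00011(✓)  00101(✓)  00111(✓)  01000(✓)  01011(✓)  01110(✓)  10010(✓)  11000(✓)  11010(✓)  11100(✓)  11101(✓)  11110(✓)  11111(✓)
size-2^1 implicants → -0010  -1000  -1110  0-011  00-11  0001-  001-1  1-010  11-00(✓)  11-10(✓)  110-0(✓)  111-0(✓)  111-1(✓)  1110-(✓)  1111-(✓)
size-2^2 implicants → 11--0  111--
Unchecked terms (primes): -0010, -1000, -1110, 0-011, 00-11, 0001-, 001-1, 1-010, 11--0, 111--
Minterm coverage:
  m2 ⊆ -0010,0001-
  m3 ⊆ 0-011,00-11,0001-
  m5 ⊆ 001-1 [E]
  m7 ⊆ 00-11,001-1
  m8 ⊆ -1000 [E]
  m11 ⊆ 0-011 [E]
  m14 ⊆ -1110 [E]
  m18 ⊆ -0010,1-010
  m24 ⊆ -1000,11--0
  m26 ⊆ 1-010,11--0
  m28 ⊆ 11--0,111--
  m29 ⊆ 111-- [E]
  m30 ⊆ -1110,11--0,111--
  m31 ⊆ 111-- [E]
E = {-1000, -1110, 0-011, 001-1, 111--}

NO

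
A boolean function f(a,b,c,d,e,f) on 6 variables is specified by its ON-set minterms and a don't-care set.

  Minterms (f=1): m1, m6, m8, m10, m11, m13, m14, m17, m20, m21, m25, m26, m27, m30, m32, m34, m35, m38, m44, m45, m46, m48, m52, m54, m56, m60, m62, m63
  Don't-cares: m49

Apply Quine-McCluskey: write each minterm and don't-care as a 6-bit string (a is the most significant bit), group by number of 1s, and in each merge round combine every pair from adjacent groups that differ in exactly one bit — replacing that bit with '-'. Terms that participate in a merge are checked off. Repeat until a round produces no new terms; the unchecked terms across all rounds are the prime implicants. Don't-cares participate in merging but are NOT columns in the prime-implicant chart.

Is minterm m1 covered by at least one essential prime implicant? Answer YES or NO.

size-2^0 implicants → 000001(✓)  000110(✓)  001000(✓)  001010(✓)  001011(✓)  001101(✓)  001110(✓)  010001(✓)  010100(✓)  010101(✓)  011001(✓)  011010(✓)  011011(✓)  011110(✓)  100000(✓)  100010(✓)  100011(✓)  100110(✓)  101100(✓)  101101(✓)  101110(✓)  110000(✓)  110001(✓)  110100(✓)  110110(✓)  111000(✓)  111100(✓)  111110(✓)  111111(✓)
size-2^1 implicants → -00110(✓)  -01101  -01110(✓)  -10001  -10100  -11110(✓)  0-0001  0-1010(✓)  0-1011(✓)  0-1110(✓)  00-110(✓)  001-10(✓)  0010-0  00101-(✓)  01-001  010-01  01010-  011-10(✓)  0110-1  01101-(✓)  1-0000  1-0110(✓)  1-1100(✓)  1-1110(✓)  10-110(✓)  100-10  1000-0  10001-  1011-0(✓)  10110-  11-000(✓)  11-100(✓)  11-110(✓)  110-00(✓)  11000-  1101-0(✓)  111-00(✓)  1111-0(✓)  11111-
size-2^2 implicants → --1110  -0-110  0-1-10  0-101-  1--110  1-11-0  11--00  11-1-0
Unchecked terms (primes): --1110, -0-110, -01101, -10001, -10100, 0-0001, 0-1-10, 0-101-, 0010-0, 01-001, 010-01, 01010-, 0110-1, 1--110, 1-0000, 1-11-0, 100-10, 1000-0, 10001-, 10110-, 11--00, 11-1-0, 11000-, 11111-
Minterm coverage:
  m1 ⊆ 0-0001 [E]
  m6 ⊆ -0-110 [E]
  m8 ⊆ 0010-0 [E]
  m10 ⊆ 0-1-10,0-101-,0010-0
  m11 ⊆ 0-101- [E]
  m13 ⊆ -01101 [E]
  m14 ⊆ --1110,-0-110,0-1-10
  m17 ⊆ -10001,0-0001,01-001,010-01
  m20 ⊆ -10100,01010-
  m21 ⊆ 010-01,01010-
  m25 ⊆ 01-001,0110-1
  m26 ⊆ 0-1-10,0-101-
  m27 ⊆ 0-101-,0110-1
  m30 ⊆ --1110,0-1-10
  m32 ⊆ 1-0000,1000-0
  m34 ⊆ 100-10,1000-0,10001-
  m35 ⊆ 10001- [E]
  m38 ⊆ -0-110,1--110,100-10
  m44 ⊆ 1-11-0,10110-
  m45 ⊆ -01101,10110-
  m46 ⊆ --1110,-0-110,1--110,1-11-0
  m48 ⊆ 1-0000,11--00,11000-
  m52 ⊆ -10100,11--00,11-1-0
  m54 ⊆ 1--110,11-1-0
  m56 ⊆ 11--00 [E]
  m60 ⊆ 1-11-0,11--00,11-1-0
  m62 ⊆ --1110,1--110,1-11-0,11-1-0,11111-
  m63 ⊆ 11111- [E]
E = {-0-110, -01101, 0-0001, 0-101-, 0010-0, 10001-, 11--00, 11111-}

YES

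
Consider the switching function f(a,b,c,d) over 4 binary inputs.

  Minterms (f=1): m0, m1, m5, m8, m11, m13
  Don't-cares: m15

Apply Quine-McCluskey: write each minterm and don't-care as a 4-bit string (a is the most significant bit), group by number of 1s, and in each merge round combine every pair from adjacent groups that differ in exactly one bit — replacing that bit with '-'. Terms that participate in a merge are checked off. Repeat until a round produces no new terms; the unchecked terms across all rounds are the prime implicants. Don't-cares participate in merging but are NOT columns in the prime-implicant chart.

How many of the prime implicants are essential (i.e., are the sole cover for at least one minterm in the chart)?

[col 0] 0000*, 0001*, 0101*, 1000*, 1011*, 1101*, 1111*
[col 1] -000, -101, 0-01, 000-, 1-11, 11-1
Prime implicants: -000, -101, 0-01, 000-, 1-11, 11-1
PI chart (minterm → PIs covering it):
  0 | -000,000-
  1 | 0-01,000-
  5 | -101,0-01
  8 | -000  (sole → essential)
  11 | 1-11  (sole → essential)
  13 | -101,11-1
Essential prime implicants: -000, 1-11

2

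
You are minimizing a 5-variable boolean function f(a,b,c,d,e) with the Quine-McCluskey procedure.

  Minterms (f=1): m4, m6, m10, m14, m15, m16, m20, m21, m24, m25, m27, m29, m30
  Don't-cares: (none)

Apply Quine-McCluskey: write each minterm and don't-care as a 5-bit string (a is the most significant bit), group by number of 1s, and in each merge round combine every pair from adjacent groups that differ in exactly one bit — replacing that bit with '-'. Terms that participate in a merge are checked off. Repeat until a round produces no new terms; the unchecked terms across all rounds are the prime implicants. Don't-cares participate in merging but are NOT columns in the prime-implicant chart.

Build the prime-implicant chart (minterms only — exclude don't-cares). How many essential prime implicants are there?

size-2^0 implicants → 00100(✓)  00110(✓)  01010(✓)  01110(✓)  01111(✓)  10000(✓)  10100(✓)  10101(✓)  11000(✓)  11001(✓)  11011(✓)  11101(✓)  11110(✓)
size-2^1 implicants → -0100  -1110  0-110  001-0  01-10  0111-  1-000  1-101  10-00  1010-  11-01  110-1  1100-
Unchecked terms (primes): -0100, -1110, 0-110, 001-0, 01-10, 0111-, 1-000, 1-101, 10-00, 1010-, 11-01, 110-1, 1100-
Minterm coverage:
  m4 ⊆ -0100,001-0
  m6 ⊆ 0-110,001-0
  m10 ⊆ 01-10 [E]
  m14 ⊆ -1110,0-110,01-10,0111-
  m15 ⊆ 0111- [E]
  m16 ⊆ 1-000,10-00
  m20 ⊆ -0100,10-00,1010-
  m21 ⊆ 1-101,1010-
  m24 ⊆ 1-000,1100-
  m25 ⊆ 11-01,110-1,1100-
  m27 ⊆ 110-1 [E]
  m29 ⊆ 1-101,11-01
  m30 ⊆ -1110 [E]
E = {-1110, 01-10, 0111-, 110-1}

4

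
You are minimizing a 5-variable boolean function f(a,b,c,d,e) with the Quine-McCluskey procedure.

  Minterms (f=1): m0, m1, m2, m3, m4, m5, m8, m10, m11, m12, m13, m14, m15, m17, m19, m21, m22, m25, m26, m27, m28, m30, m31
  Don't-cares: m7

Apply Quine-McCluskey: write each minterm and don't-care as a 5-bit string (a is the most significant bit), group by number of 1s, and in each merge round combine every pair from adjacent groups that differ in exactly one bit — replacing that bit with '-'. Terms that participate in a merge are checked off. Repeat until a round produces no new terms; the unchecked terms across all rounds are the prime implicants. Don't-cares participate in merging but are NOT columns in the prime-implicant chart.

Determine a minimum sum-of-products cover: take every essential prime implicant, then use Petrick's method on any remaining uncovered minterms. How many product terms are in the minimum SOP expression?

Round 0: 00000✓ 00001✓ 00010✓ 00011✓ 00100✓ 00101✓ 00111✓ 01000✓ 01010✓ 01011✓ 01100✓ 01101✓ 01110✓ 01111✓ 10001✓ 10011✓ 10101✓ 10110✓ 11001✓ 11010✓ 11011✓ 11100✓ 11110✓ 11111✓
Round 1: -0001✓ -0011✓ -0101✓ -1010✓ -1011✓ -1100✓ -1110✓ -1111✓ 0-000✓ 0-010✓ 0-011✓ 0-100✓ 0-101✓ 0-111✓ 00-00✓ 00-01✓ 00-11✓ 000-0✓ 000-1✓ 0000-✓ 0001-✓ 001-1✓ 0010-✓ 01-00✓ 01-10✓ 01-11✓ 010-0✓ 0101-✓ 011-0✓ 011-1✓ 0110-✓ 0111-✓ 1-001✓ 1-011✓ 1-110 10-01✓ 100-1✓ 11-10✓ 11-11✓ 110-1✓ 1101-✓ 111-0✓ 1111-✓
Round 2: --011 -0-01 -00-1 -1-10✓ -1-11✓ -101-✓ -11-0 -111-✓ 0--00 0--11 0-0-0 0-01- 0-1-1 0-10- 00--1 00-0- 000-- 01--0 01-1-✓ 011-- 1-0-1 11-1-✓
Round 3: -1-1-
PIs = {--011, -0-01, -00-1, -1-1-, -11-0, 0--00, 0--11, 0-0-0, 0-01-, 0-1-1, 0-10-, 00--1, 00-0-, 000--, 01--0, 011--, 1-0-1, 1-110}
Coverage chart:
  m0: 0--00,0-0-0,00-0-,000--
  m1: -0-01,-00-1,00--1,00-0-,000--
  m2: 0-0-0,0-01-,000--
  m3: --011,-00-1,0--11,0-01-,00--1,000--
  m4: 0--00,0-10-,00-0-
  m5: -0-01,0-1-1,0-10-,00--1,00-0-
  m8: 0--00,0-0-0,01--0
  m10: -1-1-,0-0-0,0-01-,01--0
  m11: --011,-1-1-,0--11,0-01-
  m12: -11-0,0--00,0-10-,01--0,011--
  m13: 0-1-1,0-10-,011--
  m14: -1-1-,-11-0,01--0,011--
  m15: -1-1-,0--11,0-1-1,011--
  m17: -0-01,-00-1,1-0-1
  m19: --011,-00-1,1-0-1
  m21: -0-01 ←essential
  m22: 1-110 ←essential
  m25: 1-0-1 ←essential
  m26: -1-1- ←essential
  m27: --011,-1-1-,1-0-1
  m28: -11-0 ←essential
  m30: -1-1-,-11-0,1-110
  m31: -1-1- ←essential
Essential: -0-01, -1-1-, -11-0, 1-0-1, 1-110
Petrick residual → --011, 0-0-0, 0-10-
Min cover (8 terms): c'de + b'd'e + bd + bce' + a'c'e' + a'cd' + ac'e + acde'

8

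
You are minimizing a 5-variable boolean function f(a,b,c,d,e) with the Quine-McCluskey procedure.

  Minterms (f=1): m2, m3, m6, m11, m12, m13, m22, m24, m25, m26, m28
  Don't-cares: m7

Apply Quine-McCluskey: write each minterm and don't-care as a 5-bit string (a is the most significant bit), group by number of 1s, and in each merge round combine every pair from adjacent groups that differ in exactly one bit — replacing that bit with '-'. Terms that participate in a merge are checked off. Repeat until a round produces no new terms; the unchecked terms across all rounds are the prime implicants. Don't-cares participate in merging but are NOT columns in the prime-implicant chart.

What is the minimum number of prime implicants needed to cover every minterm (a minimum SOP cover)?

7

size-2^0 implicants → 00010(✓)  00011(✓)  00110(✓)  00111(✓)  01011(✓)  01100(✓)  01101(✓)  10110(✓)  11000(✓)  11001(✓)  11010(✓)  11100(✓)
size-2^1 implicants → -0110  -1100  0-011  00-10(✓)  00-11(✓)  0001-(✓)  0011-(✓)  0110-  11-00  110-0  1100-
size-2^2 implicants → 00-1-
Unchecked terms (primes): -0110, -1100, 0-011, 00-1-, 0110-, 11-00, 110-0, 1100-
Minterm coverage:
  m2 ⊆ 00-1- [E]
  m3 ⊆ 0-011,00-1-
  m6 ⊆ -0110,00-1-
  m11 ⊆ 0-011 [E]
  m12 ⊆ -1100,0110-
  m13 ⊆ 0110- [E]
  m22 ⊆ -0110 [E]
  m24 ⊆ 11-00,110-0,1100-
  m25 ⊆ 1100- [E]
  m26 ⊆ 110-0 [E]
  m28 ⊆ -1100,11-00
E = {-0110, 0-011, 00-1-, 0110-, 110-0, 1100-}
Petrick residual → -1100
Cover = b'cde' + bcd'e' + a'c'de + a'b'd + a'bcd' + abc'e' + abc'd'  |cover|=7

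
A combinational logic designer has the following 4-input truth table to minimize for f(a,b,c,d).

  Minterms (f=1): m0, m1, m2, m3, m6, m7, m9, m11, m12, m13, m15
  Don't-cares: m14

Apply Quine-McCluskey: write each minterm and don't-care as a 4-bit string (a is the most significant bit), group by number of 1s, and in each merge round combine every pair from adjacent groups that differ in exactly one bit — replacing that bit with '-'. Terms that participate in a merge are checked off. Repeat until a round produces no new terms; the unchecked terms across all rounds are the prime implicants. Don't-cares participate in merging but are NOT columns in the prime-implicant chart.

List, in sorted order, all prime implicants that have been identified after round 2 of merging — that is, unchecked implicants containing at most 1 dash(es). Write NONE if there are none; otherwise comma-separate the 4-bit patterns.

[col 0] 0000*, 0001*, 0010*, 0011*, 0110*, 0111*, 1001*, 1011*, 1100*, 1101*, 1110*, 1111*
[col 1] -001*, -011*, -110*, -111*, 0-10*, 0-11*, 00-0*, 00-1*, 000-*, 001-*, 011-*, 1-01*, 1-11*, 10-1*, 11-0*, 11-1*, 110-*, 111-*
[col 2] --11, -0-1, -11-, 0-1-, 00--, 1--1, 11--
Prime implicants: --11, -0-1, -11-, 0-1-, 00--, 1--1, 11--

NONE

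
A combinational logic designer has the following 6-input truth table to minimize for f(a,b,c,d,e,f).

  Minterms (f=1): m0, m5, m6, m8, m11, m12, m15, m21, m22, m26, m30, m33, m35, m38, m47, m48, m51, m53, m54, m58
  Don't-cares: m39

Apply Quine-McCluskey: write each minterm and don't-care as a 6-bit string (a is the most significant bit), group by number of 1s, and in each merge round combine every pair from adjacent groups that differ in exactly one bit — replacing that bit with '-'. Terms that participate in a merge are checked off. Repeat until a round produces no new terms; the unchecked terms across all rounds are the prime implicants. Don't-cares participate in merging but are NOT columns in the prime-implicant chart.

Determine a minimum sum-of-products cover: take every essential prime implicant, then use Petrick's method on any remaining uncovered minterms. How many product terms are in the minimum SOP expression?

12

[col 0] 000000*, 000101*, 000110*, 001000*, 001011*, 001100*, 001111*, 010101*, 010110*, 011010*, 011110*, 100001*, 100011*, 100110*, 100111*, 101111*, 110000, 110011*, 110101*, 110110*, 111010*
[col 1] -00110*, -01111, -10101, -10110*, -11010, 0-0101, 0-0110*, 00-000, 001-00, 001-11, 01-110, 011-10, 1-0011, 1-0110*, 10-111, 100-11, 1000-1, 10011-
[col 2] --0110
Prime implicants: --0110, -01111, -10101, -11010, 0-0101, 00-000, 001-00, 001-11, 01-110, 011-10, 1-0011, 10-111, 100-11, 1000-1, 10011-, 110000
PI chart (minterm → PIs covering it):
  0 | 00-000  (sole → essential)
  5 | 0-0101  (sole → essential)
  6 | --0110  (sole → essential)
  8 | 00-000,001-00
  11 | 001-11  (sole → essential)
  12 | 001-00  (sole → essential)
  15 | -01111,001-11
  21 | -10101,0-0101
  22 | --0110,01-110
  26 | -11010,011-10
  30 | 01-110,011-10
  33 | 1000-1  (sole → essential)
  35 | 1-0011,100-11,1000-1
  38 | --0110,10011-
  47 | -01111,10-111
  48 | 110000  (sole → essential)
  51 | 1-0011  (sole → essential)
  53 | -10101  (sole → essential)
  54 | --0110  (sole → essential)
  58 | -11010  (sole → essential)
Essential prime implicants: --0110, -10101, -11010, 0-0101, 00-000, 001-00, 001-11, 1-0011, 1000-1, 110000
Petrick residual → -01111, 01-110
Minimum SOP uses 12 PIs: c'def' + b'cdef + bc'de'f + bcd'ef' + a'c'de'f + a'b'd'e'f' + a'b'ce'f' + a'b'cef + a'bdef' + ac'd'ef + ab'c'd'f + abc'd'e'f'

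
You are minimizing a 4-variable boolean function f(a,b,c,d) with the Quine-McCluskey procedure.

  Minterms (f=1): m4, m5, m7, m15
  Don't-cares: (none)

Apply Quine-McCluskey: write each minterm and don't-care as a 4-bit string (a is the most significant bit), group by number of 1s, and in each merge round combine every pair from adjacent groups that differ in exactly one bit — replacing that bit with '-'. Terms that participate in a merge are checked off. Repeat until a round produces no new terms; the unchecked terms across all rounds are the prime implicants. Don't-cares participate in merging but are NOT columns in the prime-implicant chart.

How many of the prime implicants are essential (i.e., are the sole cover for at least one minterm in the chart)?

Round 0: 0100✓ 0101✓ 0111✓ 1111✓
Round 1: -111 01-1 010-
PIs = {-111, 01-1, 010-}
Coverage chart:
  m4: 010- ←essential
  m5: 01-1,010-
  m7: -111,01-1
  m15: -111 ←essential
Essential: -111, 010-

2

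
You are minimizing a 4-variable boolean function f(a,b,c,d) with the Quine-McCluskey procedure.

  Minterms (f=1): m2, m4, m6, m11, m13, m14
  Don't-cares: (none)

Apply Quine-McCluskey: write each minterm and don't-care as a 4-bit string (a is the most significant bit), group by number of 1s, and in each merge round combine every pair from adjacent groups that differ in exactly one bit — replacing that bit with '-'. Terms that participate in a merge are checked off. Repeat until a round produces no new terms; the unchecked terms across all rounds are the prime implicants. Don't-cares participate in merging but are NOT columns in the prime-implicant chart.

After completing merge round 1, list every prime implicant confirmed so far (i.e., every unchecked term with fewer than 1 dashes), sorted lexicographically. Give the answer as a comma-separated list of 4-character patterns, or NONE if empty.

size-2^0 implicants → 0010(✓)  0100(✓)  0110(✓)  1011  1101  1110(✓)
size-2^1 implicants → -110  0-10  01-0
Unchecked terms (primes): -110, 0-10, 01-0, 1011, 1101

1011, 1101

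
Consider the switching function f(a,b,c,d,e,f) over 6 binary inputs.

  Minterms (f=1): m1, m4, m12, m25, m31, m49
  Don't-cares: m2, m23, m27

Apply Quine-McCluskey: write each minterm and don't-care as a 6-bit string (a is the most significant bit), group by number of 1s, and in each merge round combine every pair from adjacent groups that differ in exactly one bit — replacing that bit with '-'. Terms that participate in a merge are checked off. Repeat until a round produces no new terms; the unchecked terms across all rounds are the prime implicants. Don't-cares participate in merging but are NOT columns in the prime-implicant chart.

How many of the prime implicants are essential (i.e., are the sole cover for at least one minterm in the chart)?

Round 0: 000001 000010 000100✓ 001100✓ 010111✓ 011001✓ 011011✓ 011111✓ 110001
Round 1: 00-100 01-111 011-11 0110-1
PIs = {00-100, 000001, 000010, 01-111, 011-11, 0110-1, 110001}
Coverage chart:
  m1: 000001 ←essential
  m4: 00-100 ←essential
  m12: 00-100 ←essential
  m25: 0110-1 ←essential
  m31: 01-111,011-11
  m49: 110001 ←essential
Essential: 00-100, 000001, 0110-1, 110001

4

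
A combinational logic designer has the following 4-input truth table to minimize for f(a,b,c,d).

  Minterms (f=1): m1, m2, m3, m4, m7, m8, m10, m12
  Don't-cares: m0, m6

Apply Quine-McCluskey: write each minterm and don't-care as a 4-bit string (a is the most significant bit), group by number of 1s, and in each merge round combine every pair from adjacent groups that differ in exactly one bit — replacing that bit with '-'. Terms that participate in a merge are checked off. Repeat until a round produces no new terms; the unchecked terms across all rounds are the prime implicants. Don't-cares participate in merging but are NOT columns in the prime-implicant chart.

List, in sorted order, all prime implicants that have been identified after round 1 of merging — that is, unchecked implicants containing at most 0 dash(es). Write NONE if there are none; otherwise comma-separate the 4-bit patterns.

size-2^0 implicants → 0000(✓)  0001(✓)  0010(✓)  0011(✓)  0100(✓)  0110(✓)  0111(✓)  1000(✓)  1010(✓)  1100(✓)
size-2^1 implicants → -000(✓)  -010(✓)  -100(✓)  0-00(✓)  0-10(✓)  0-11(✓)  00-0(✓)  00-1(✓)  000-(✓)  001-(✓)  01-0(✓)  011-(✓)  1-00(✓)  10-0(✓)
size-2^2 implicants → --00  -0-0  0--0  0-1-  00--
Unchecked terms (primes): --00, -0-0, 0--0, 0-1-, 00--

NONE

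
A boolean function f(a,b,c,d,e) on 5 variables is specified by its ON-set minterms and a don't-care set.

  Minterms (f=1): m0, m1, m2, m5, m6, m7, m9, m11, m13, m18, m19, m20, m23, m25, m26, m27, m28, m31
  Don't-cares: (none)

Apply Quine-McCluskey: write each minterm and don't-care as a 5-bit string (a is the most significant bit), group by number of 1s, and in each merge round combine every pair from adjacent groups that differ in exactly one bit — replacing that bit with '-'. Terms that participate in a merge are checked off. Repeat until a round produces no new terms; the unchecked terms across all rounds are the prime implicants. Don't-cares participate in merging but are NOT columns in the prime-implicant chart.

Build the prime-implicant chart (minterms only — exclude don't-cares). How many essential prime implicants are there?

5

size-2^0 implicants → 00000(✓)  00001(✓)  00010(✓)  00101(✓)  00110(✓)  00111(✓)  01001(✓)  01011(✓)  01101(✓)  10010(✓)  10011(✓)  10100(✓)  10111(✓)  11001(✓)  11010(✓)  11011(✓)  11100(✓)  11111(✓)
size-2^1 implicants → -0010  -0111  -1001(✓)  -1011(✓)  0-001(✓)  0-101(✓)  00-01(✓)  00-10  000-0  0000-  001-1  0011-  01-01(✓)  010-1(✓)  1-010(✓)  1-011(✓)  1-100  1-111(✓)  10-11(✓)  1001-(✓)  11-11(✓)  110-1(✓)  1101-(✓)
size-2^2 implicants → -10-1  0--01  1--11  1-01-
Unchecked terms (primes): -0010, -0111, -10-1, 0--01, 00-10, 000-0, 0000-, 001-1, 0011-, 1--11, 1-01-, 1-100
Minterm coverage:
  m0 ⊆ 000-0,0000-
  m1 ⊆ 0--01,0000-
  m2 ⊆ -0010,00-10,000-0
  m5 ⊆ 0--01,001-1
  m6 ⊆ 00-10,0011-
  m7 ⊆ -0111,001-1,0011-
  m9 ⊆ -10-1,0--01
  m11 ⊆ -10-1 [E]
  m13 ⊆ 0--01 [E]
  m18 ⊆ -0010,1-01-
  m19 ⊆ 1--11,1-01-
  m20 ⊆ 1-100 [E]
  m23 ⊆ -0111,1--11
  m25 ⊆ -10-1 [E]
  m26 ⊆ 1-01- [E]
  m27 ⊆ -10-1,1--11,1-01-
  m28 ⊆ 1-100 [E]
  m31 ⊆ 1--11 [E]
E = {-10-1, 0--01, 1--11, 1-01-, 1-100}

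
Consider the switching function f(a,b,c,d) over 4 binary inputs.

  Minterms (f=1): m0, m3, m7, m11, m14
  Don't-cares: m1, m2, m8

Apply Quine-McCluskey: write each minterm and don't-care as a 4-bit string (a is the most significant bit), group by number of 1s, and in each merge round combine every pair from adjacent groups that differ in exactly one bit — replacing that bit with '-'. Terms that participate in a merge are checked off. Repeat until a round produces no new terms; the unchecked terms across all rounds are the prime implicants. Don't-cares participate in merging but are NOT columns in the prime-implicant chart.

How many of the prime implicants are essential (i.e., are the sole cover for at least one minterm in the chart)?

3

[col 0] 0000*, 0001*, 0010*, 0011*, 0111*, 1000*, 1011*, 1110
[col 1] -000, -011, 0-11, 00-0*, 00-1*, 000-*, 001-*
[col 2] 00--
Prime implicants: -000, -011, 0-11, 00--, 1110
PI chart (minterm → PIs covering it):
  0 | -000,00--
  3 | -011,0-11,00--
  7 | 0-11  (sole → essential)
  11 | -011  (sole → essential)
  14 | 1110  (sole → essential)
Essential prime implicants: -011, 0-11, 1110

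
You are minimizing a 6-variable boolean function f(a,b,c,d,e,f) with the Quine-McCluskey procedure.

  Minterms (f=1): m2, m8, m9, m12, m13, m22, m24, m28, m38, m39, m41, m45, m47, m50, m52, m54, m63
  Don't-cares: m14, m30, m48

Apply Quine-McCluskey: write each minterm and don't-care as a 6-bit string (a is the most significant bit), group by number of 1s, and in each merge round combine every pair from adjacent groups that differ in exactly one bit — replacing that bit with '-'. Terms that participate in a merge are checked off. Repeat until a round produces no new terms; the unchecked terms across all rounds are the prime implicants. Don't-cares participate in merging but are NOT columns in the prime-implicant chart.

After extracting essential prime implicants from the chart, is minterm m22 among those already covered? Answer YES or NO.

NO

Round 0: 000010 001000✓ 001001✓ 001100✓ 001101✓ 001110✓ 010110✓ 011000✓ 011100✓ 011110✓ 100110✓ 100111✓ 101001✓ 101101✓ 101111✓ 110000✓ 110010✓ 110100✓ 110110✓ 111111✓
Round 1: -01001✓ -01101✓ -10110 0-1000✓ 0-1100✓ 0-1110✓ 001-00✓ 001-01✓ 00100-✓ 0011-0✓ 00110-✓ 01-110 011-00✓ 0111-0✓ 1-0110 1-1111 10-111 10011- 101-01✓ 1011-1 110-00✓ 110-10✓ 1100-0✓ 1101-0✓
Round 2: -01-01 0-1-00 0-11-0 001-0- 110--0
PIs = {-01-01, -10110, 0-1-00, 0-11-0, 000010, 001-0-, 01-110, 1-0110, 1-1111, 10-111, 10011-, 1011-1, 110--0}
Coverage chart:
  m2: 000010 ←essential
  m8: 0-1-00,001-0-
  m9: -01-01,001-0-
  m12: 0-1-00,0-11-0,001-0-
  m13: -01-01,001-0-
  m22: -10110,01-110
  m24: 0-1-00 ←essential
  m28: 0-1-00,0-11-0
  m38: 1-0110,10011-
  m39: 10-111,10011-
  m41: -01-01 ←essential
  m45: -01-01,1011-1
  m47: 1-1111,10-111,1011-1
  m50: 110--0 ←essential
  m52: 110--0 ←essential
  m54: -10110,1-0110,110--0
  m63: 1-1111 ←essential
Essential: -01-01, 0-1-00, 000010, 1-1111, 110--0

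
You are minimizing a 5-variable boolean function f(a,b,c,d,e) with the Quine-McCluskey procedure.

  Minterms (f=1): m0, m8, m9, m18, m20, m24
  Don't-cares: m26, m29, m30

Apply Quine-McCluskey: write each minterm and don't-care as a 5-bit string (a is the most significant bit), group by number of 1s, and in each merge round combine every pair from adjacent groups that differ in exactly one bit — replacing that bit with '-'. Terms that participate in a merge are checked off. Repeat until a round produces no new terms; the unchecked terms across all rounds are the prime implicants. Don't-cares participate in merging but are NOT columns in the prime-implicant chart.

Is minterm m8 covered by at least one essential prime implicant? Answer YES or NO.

YES

Round 0: 00000✓ 01000✓ 01001✓ 10010✓ 10100 11000✓ 11010✓ 11101 11110✓
Round 1: -1000 0-000 0100- 1-010 11-10 110-0
PIs = {-1000, 0-000, 0100-, 1-010, 10100, 11-10, 110-0, 11101}
Coverage chart:
  m0: 0-000 ←essential
  m8: -1000,0-000,0100-
  m9: 0100- ←essential
  m18: 1-010 ←essential
  m20: 10100 ←essential
  m24: -1000,110-0
Essential: 0-000, 0100-, 1-010, 10100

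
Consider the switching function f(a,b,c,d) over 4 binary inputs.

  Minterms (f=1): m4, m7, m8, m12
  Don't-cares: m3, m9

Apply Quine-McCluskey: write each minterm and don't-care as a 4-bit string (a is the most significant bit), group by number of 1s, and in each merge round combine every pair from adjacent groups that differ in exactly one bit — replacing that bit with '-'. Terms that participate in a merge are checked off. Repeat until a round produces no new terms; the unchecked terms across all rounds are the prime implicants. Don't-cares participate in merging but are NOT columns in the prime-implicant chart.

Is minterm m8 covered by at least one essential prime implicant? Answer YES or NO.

Round 0: 0011✓ 0100✓ 0111✓ 1000✓ 1001✓ 1100✓
Round 1: -100 0-11 1-00 100-
PIs = {-100, 0-11, 1-00, 100-}
Coverage chart:
  m4: -100 ←essential
  m7: 0-11 ←essential
  m8: 1-00,100-
  m12: -100,1-00
Essential: -100, 0-11

NO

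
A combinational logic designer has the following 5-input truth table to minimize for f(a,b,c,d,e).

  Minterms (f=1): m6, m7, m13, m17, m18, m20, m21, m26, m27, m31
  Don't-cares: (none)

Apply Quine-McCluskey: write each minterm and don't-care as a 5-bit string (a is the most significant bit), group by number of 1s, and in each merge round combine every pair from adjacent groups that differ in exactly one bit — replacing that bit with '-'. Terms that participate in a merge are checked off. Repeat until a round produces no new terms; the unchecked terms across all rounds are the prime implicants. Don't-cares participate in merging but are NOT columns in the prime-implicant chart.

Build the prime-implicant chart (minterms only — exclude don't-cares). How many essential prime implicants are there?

[col 0] 00110*, 00111*, 01101, 10001*, 10010*, 10100*, 10101*, 11010*, 11011*, 11111*
[col 1] 0011-, 1-010, 10-01, 1010-, 11-11, 1101-
Prime implicants: 0011-, 01101, 1-010, 10-01, 1010-, 11-11, 1101-
PI chart (minterm → PIs covering it):
  6 | 0011-  (sole → essential)
  7 | 0011-  (sole → essential)
  13 | 01101  (sole → essential)
  17 | 10-01  (sole → essential)
  18 | 1-010  (sole → essential)
  20 | 1010-  (sole → essential)
  21 | 10-01,1010-
  26 | 1-010,1101-
  27 | 11-11,1101-
  31 | 11-11  (sole → essential)
Essential prime implicants: 0011-, 01101, 1-010, 10-01, 1010-, 11-11

6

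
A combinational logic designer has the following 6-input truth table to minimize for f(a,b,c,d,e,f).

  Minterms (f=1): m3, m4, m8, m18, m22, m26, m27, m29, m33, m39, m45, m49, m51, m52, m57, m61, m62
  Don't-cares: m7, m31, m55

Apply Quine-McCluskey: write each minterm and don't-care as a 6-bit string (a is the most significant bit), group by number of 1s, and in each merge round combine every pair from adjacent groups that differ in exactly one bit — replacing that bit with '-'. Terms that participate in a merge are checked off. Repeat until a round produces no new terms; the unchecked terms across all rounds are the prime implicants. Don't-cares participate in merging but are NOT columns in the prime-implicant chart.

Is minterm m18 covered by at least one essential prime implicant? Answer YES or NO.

size-2^0 implicants → 000011(✓)  000100  000111(✓)  001000  010010(✓)  010110(✓)  011010(✓)  011011(✓)  011101(✓)  011111(✓)  100001(✓)  100111(✓)  101101(✓)  110001(✓)  110011(✓)  110100  110111(✓)  111001(✓)  111101(✓)  111110
size-2^1 implicants → -00111  -11101  000-11  01-010  010-10  011-11  01101-  0111-1  1-0001  1-0111  1-1101  11-001  110-11  1100-1  111-01
Unchecked terms (primes): -00111, -11101, 000-11, 000100, 001000, 01-010, 010-10, 011-11, 01101-, 0111-1, 1-0001, 1-0111, 1-1101, 11-001, 110-11, 1100-1, 110100, 111-01, 111110
Minterm coverage:
  m3 ⊆ 000-11 [E]
  m4 ⊆ 000100 [E]
  m8 ⊆ 001000 [E]
  m18 ⊆ 01-010,010-10
  m22 ⊆ 010-10 [E]
  m26 ⊆ 01-010,01101-
  m27 ⊆ 011-11,01101-
  m29 ⊆ -11101,0111-1
  m33 ⊆ 1-0001 [E]
  m39 ⊆ -00111,1-0111
  m45 ⊆ 1-1101 [E]
  m49 ⊆ 1-0001,11-001,1100-1
  m51 ⊆ 110-11,1100-1
  m52 ⊆ 110100 [E]
  m57 ⊆ 11-001,111-01
  m61 ⊆ -11101,1-1101,111-01
  m62 ⊆ 111110 [E]
E = {000-11, 000100, 001000, 010-10, 1-0001, 1-1101, 110100, 111110}

YES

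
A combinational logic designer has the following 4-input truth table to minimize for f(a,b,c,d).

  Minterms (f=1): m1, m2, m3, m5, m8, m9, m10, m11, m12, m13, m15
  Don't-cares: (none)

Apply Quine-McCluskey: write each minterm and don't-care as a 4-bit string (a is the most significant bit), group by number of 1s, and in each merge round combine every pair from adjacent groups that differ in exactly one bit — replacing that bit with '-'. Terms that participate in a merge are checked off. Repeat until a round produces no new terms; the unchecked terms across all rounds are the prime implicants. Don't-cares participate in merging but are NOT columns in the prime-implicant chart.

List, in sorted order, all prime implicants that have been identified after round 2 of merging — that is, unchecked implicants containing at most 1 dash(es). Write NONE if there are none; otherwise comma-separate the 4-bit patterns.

[col 0] 0001*, 0010*, 0011*, 0101*, 1000*, 1001*, 1010*, 1011*, 1100*, 1101*, 1111*
[col 1] -001*, -010*, -011*, -101*, 0-01*, 00-1*, 001-*, 1-00*, 1-01*, 1-11*, 10-0*, 10-1*, 100-*, 101-*, 11-1*, 110-*
[col 2] --01, -0-1, -01-, 1--1, 1-0-, 10--
Prime implicants: --01, -0-1, -01-, 1--1, 1-0-, 10--

NONE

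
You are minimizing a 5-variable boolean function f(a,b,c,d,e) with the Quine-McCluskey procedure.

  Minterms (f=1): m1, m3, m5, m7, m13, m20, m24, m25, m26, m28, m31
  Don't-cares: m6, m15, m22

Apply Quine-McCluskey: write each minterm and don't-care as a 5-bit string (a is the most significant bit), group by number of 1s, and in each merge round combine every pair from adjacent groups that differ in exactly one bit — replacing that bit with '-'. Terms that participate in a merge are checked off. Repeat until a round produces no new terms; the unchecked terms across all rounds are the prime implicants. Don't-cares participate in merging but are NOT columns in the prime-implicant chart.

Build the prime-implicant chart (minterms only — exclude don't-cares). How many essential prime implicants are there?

5

[col 0] 00001*, 00011*, 00101*, 00110*, 00111*, 01101*, 01111*, 10100*, 10110*, 11000*, 11001*, 11010*, 11100*, 11111*
[col 1] -0110, -1111, 0-101*, 0-111*, 00-01*, 00-11*, 000-1*, 001-1*, 0011-, 011-1*, 1-100, 101-0, 11-00, 110-0, 1100-
[col 2] 0-1-1, 00--1
Prime implicants: -0110, -1111, 0-1-1, 00--1, 0011-, 1-100, 101-0, 11-00, 110-0, 1100-
PI chart (minterm → PIs covering it):
  1 | 00--1  (sole → essential)
  3 | 00--1  (sole → essential)
  5 | 0-1-1,00--1
  7 | 0-1-1,00--1,0011-
  13 | 0-1-1  (sole → essential)
  20 | 1-100,101-0
  24 | 11-00,110-0,1100-
  25 | 1100-  (sole → essential)
  26 | 110-0  (sole → essential)
  28 | 1-100,11-00
  31 | -1111  (sole → essential)
Essential prime implicants: -1111, 0-1-1, 00--1, 110-0, 1100-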